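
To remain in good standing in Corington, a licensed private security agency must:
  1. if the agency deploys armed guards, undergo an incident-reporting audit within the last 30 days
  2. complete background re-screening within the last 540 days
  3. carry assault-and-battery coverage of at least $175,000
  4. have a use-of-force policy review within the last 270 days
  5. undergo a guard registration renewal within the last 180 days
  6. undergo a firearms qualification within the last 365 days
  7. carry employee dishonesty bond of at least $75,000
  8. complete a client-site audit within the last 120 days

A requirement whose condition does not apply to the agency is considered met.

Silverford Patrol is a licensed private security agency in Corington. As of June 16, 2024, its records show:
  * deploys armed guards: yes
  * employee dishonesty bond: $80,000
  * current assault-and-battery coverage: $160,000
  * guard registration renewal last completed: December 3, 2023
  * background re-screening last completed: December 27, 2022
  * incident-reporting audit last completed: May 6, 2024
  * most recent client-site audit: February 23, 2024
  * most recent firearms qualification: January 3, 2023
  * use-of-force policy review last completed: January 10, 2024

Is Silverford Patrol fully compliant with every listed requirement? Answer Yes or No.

1. condition 'deploys armed guards' holds; incident-reporting audit 41 days ago vs limit 30 → not met
2. background re-screening 537 days ago vs limit 540 → met
3. assault-and-battery coverage $160,000 < $175,000 → not met
4. use-of-force policy review 158 days ago vs limit 270 → met
5. guard registration renewal 196 days ago vs limit 180 → not met
6. firearms qualification 530 days ago vs limit 365 → not met
7. employee dishonesty bond $80,000 ≥ $75,000 → met
8. client-site audit 114 days ago vs limit 120 → met
Not met: 1, 3, 5, 6

No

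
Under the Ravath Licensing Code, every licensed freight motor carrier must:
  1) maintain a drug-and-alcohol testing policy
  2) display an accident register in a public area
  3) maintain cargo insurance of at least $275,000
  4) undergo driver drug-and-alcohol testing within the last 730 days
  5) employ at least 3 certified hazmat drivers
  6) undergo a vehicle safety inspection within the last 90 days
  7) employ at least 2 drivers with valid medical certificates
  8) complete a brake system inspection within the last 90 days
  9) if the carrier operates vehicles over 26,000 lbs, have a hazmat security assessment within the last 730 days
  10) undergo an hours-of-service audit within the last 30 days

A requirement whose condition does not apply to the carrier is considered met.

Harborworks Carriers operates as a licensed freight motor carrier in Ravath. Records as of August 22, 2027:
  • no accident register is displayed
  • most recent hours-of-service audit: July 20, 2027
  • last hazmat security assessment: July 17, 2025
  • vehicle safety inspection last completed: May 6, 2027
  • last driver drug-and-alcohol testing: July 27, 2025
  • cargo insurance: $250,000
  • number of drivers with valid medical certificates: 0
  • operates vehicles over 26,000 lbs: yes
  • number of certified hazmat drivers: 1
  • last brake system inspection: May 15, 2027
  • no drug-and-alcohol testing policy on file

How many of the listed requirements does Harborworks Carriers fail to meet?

1. drug-and-alcohol testing policy absent → not met
2. accident register absent → not met
3. cargo insurance $250,000 < $275,000 → not met
4. driver drug-and-alcohol testing 756 days ago vs limit 730 → not met
5. certified hazmat drivers 1 < 3 → not met
6. vehicle safety inspection 108 days ago vs limit 90 → not met
7. drivers with valid medical certificates 0 < 2 → not met
8. brake system inspection 99 days ago vs limit 90 → not met
9. condition 'operates vehicles over 26,000 lbs' holds; hazmat security assessment 766 days ago vs limit 730 → not met
10. hours-of-service audit 33 days ago vs limit 30 → not met
Not met: 10 of 10

10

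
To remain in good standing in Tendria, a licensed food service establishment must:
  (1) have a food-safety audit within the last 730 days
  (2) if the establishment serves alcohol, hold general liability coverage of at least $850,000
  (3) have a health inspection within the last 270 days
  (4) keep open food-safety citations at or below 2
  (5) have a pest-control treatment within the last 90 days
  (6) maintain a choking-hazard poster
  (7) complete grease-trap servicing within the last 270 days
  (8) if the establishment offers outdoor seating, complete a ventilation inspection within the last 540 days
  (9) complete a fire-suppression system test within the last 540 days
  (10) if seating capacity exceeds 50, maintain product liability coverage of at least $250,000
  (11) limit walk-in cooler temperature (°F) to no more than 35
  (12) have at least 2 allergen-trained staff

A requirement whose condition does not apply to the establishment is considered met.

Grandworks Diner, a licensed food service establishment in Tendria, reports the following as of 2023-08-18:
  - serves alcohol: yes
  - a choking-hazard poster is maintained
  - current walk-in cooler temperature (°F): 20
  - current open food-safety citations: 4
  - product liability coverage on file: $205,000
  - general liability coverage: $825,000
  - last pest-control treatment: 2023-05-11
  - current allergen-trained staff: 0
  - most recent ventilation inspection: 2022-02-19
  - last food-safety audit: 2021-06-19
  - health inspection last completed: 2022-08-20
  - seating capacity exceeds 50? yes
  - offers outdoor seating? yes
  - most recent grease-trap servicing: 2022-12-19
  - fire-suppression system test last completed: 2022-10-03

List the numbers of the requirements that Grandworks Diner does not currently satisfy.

1, 2, 3, 4, 5, 8, 10, 12

1. food-safety audit 790 days ago vs limit 730 → not met
2. condition 'serves alcohol' holds; general liability coverage $825,000 < $850,000 → not met
3. health inspection 363 days ago vs limit 270 → not met
4. open food-safety citations 4 > 2 → not met
5. pest-control treatment 99 days ago vs limit 90 → not met
6. choking-hazard poster present → met
7. grease-trap servicing 242 days ago vs limit 270 → met
8. condition 'offers outdoor seating' holds; ventilation inspection 545 days ago vs limit 540 → not met
9. fire-suppression system test 319 days ago vs limit 540 → met
10. condition 'seating capacity exceeds 50' holds; product liability coverage $205,000 < $250,000 → not met
11. walk-in cooler temperature (°F) 20 ≤ 35 → met
12. allergen-trained staff 0 < 2 → not met
Not met: 1, 2, 3, 4, 5, 8, 10, 12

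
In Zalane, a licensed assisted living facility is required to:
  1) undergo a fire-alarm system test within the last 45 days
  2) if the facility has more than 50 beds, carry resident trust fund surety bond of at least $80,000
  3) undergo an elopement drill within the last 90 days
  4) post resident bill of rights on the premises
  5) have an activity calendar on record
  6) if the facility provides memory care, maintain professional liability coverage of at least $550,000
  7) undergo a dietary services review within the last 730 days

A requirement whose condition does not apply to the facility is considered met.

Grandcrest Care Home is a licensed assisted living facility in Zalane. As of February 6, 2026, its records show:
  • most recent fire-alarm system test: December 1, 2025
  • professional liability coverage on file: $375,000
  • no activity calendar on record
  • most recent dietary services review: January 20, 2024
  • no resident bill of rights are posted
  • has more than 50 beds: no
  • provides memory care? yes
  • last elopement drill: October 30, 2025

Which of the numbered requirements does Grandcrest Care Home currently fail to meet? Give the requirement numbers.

1, 3, 4, 5, 6, 7

1. fire-alarm system test 67 days ago vs limit 45 → not met
2. condition 'has more than 50 beds' does not hold → requirement n/a → met
3. elopement drill 99 days ago vs limit 90 → not met
4. resident bill of rights absent → not met
5. activity calendar absent → not met
6. condition 'provides memory care' holds; professional liability coverage $375,000 < $550,000 → not met
7. dietary services review 748 days ago vs limit 730 → not met
Not met: 1, 3, 4, 5, 6, 7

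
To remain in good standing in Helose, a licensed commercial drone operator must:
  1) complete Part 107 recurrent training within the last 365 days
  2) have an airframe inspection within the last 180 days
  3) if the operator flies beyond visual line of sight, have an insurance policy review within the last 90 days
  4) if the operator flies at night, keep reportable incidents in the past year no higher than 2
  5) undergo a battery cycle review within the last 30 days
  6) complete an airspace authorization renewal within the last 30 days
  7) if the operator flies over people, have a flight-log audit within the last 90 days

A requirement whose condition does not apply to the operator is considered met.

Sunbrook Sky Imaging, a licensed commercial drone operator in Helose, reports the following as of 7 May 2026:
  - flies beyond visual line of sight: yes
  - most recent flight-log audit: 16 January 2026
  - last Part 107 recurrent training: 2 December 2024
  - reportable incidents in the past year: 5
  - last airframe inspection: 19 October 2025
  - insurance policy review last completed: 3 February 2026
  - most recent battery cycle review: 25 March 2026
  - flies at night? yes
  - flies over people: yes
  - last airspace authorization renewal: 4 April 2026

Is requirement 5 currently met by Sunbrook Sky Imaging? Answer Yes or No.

5. battery cycle review 43 days ago vs limit 30 → not met

No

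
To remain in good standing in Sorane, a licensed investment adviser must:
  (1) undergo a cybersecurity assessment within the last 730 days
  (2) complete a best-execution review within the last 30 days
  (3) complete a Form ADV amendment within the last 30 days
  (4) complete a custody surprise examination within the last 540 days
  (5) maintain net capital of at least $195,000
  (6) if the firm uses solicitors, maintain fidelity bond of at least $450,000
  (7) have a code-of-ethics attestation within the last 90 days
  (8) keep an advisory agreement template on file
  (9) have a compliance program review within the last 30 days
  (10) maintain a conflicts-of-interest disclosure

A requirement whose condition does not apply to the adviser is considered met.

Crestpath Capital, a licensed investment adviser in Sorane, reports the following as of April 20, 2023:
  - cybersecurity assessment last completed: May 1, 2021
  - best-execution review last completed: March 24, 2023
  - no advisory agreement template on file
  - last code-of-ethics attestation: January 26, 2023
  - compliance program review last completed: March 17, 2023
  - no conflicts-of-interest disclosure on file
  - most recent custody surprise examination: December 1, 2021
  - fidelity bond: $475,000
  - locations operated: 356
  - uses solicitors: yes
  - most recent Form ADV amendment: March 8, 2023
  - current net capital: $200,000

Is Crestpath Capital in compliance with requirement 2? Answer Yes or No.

Yes

2. best-execution review 27 days ago vs limit 30 → met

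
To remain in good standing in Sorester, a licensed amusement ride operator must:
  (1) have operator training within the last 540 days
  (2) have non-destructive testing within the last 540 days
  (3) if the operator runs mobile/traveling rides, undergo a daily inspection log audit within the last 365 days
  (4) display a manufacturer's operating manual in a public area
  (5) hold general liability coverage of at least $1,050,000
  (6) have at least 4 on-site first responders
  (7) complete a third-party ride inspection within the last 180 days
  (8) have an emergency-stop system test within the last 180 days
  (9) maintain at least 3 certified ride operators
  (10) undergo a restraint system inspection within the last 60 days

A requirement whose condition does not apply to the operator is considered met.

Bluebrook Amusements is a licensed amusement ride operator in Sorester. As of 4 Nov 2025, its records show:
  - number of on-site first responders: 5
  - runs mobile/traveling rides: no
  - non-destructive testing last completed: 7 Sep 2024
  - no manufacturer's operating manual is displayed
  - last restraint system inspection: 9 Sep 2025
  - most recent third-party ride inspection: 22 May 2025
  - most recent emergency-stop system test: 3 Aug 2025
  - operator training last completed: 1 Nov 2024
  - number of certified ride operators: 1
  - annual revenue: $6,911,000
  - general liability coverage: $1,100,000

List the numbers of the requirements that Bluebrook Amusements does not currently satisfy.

1. operator training 368 days ago vs limit 540 → met
2. non-destructive testing 423 days ago vs limit 540 → met
3. condition 'runs mobile/traveling rides' does not hold → requirement n/a → met
4. manufacturer's operating manual absent → not met
5. general liability coverage $1,100,000 ≥ $1,050,000 → met
6. on-site first responders 5 ≥ 4 → met
7. third-party ride inspection 166 days ago vs limit 180 → met
8. emergency-stop system test 93 days ago vs limit 180 → met
9. certified ride operators 1 < 3 → not met
10. restraint system inspection 56 days ago vs limit 60 → met
Not met: 4, 9

4, 9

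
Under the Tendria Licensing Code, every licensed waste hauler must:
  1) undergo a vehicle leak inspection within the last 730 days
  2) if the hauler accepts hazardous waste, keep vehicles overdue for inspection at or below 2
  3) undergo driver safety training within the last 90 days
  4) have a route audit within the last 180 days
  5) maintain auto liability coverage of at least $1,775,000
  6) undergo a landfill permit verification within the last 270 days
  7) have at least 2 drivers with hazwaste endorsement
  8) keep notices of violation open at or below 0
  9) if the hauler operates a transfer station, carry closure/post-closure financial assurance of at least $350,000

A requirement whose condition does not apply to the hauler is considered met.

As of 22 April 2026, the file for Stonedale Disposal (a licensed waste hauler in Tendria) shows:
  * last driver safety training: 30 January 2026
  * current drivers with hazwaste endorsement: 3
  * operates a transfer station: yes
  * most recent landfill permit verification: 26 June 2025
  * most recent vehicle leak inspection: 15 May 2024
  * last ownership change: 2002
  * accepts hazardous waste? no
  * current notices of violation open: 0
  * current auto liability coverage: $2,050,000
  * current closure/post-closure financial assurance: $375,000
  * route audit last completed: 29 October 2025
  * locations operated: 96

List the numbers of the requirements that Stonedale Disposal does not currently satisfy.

6

1. vehicle leak inspection 707 days ago vs limit 730 → met
2. condition 'accepts hazardous waste' does not hold → requirement n/a → met
3. driver safety training 82 days ago vs limit 90 → met
4. route audit 175 days ago vs limit 180 → met
5. auto liability coverage $2,050,000 ≥ $1,775,000 → met
6. landfill permit verification 300 days ago vs limit 270 → not met
7. drivers with hazwaste endorsement 3 ≥ 2 → met
8. notices of violation open 0 ≤ 0 → met
9. condition 'operates a transfer station' holds; closure/post-closure financial assurance $375,000 ≥ $350,000 → met
Not met: 6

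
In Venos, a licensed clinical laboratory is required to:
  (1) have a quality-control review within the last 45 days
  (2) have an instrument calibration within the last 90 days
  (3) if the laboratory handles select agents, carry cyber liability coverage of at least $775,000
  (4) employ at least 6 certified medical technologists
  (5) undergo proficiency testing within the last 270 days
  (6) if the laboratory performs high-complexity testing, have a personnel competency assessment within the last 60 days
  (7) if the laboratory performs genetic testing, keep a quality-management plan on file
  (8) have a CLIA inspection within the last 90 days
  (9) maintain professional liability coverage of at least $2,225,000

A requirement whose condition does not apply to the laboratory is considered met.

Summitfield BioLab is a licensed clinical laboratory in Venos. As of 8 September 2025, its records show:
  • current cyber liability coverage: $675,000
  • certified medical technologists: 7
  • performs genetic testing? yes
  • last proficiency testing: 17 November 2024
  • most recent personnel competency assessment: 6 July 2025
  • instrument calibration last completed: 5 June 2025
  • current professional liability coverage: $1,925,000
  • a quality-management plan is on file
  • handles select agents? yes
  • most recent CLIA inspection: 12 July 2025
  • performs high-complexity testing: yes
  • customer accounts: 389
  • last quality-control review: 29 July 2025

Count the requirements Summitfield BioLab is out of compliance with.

5

1. quality-control review 41 days ago vs limit 45 → met
2. instrument calibration 95 days ago vs limit 90 → not met
3. condition 'handles select agents' holds; cyber liability coverage $675,000 < $775,000 → not met
4. certified medical technologists 7 ≥ 6 → met
5. proficiency testing 295 days ago vs limit 270 → not met
6. condition 'performs high-complexity testing' holds; personnel competency assessment 64 days ago vs limit 60 → not met
7. condition 'performs genetic testing' holds; quality-management plan present → met
8. CLIA inspection 58 days ago vs limit 90 → met
9. professional liability coverage $1,925,000 < $2,225,000 → not met
Not met: 5 of 9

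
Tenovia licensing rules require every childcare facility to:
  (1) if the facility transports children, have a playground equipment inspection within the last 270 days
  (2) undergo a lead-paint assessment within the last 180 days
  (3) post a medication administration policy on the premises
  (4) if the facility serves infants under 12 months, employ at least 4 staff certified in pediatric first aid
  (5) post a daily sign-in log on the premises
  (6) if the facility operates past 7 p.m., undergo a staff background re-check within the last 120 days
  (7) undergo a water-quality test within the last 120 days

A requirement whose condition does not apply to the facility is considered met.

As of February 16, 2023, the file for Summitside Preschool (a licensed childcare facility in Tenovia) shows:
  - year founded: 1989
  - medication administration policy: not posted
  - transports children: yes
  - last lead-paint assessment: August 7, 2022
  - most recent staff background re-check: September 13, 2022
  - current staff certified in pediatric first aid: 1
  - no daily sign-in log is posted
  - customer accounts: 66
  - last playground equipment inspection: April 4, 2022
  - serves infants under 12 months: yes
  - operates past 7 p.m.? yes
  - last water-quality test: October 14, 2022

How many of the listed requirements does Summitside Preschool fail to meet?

7

1. condition 'transports children' holds; playground equipment inspection 318 days ago vs limit 270 → not met
2. lead-paint assessment 193 days ago vs limit 180 → not met
3. medication administration policy absent → not met
4. condition 'serves infants under 12 months' holds; staff certified in pediatric first aid 1 < 4 → not met
5. daily sign-in log absent → not met
6. condition 'operates past 7 p.m.' holds; staff background re-check 156 days ago vs limit 120 → not met
7. water-quality test 125 days ago vs limit 120 → not met
Not met: 7 of 7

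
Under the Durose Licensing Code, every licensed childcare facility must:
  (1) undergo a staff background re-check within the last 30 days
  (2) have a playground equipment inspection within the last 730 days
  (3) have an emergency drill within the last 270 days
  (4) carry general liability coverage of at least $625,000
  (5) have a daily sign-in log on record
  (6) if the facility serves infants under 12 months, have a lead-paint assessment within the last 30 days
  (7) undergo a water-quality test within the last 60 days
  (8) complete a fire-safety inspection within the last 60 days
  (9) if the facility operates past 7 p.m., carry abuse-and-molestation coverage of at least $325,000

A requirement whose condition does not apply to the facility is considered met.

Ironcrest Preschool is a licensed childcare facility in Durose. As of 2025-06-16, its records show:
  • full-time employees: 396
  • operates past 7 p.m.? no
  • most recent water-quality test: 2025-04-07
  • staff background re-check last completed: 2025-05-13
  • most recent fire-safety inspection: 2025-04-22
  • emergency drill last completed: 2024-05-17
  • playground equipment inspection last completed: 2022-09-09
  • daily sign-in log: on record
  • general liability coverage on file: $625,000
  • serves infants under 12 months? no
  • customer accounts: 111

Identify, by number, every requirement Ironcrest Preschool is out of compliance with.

1, 2, 3, 7

1. staff background re-check 34 days ago vs limit 30 → not met
2. playground equipment inspection 1011 days ago vs limit 730 → not met
3. emergency drill 395 days ago vs limit 270 → not met
4. general liability coverage $625,000 ≥ $625,000 → met
5. daily sign-in log present → met
6. condition 'serves infants under 12 months' does not hold → requirement n/a → met
7. water-quality test 70 days ago vs limit 60 → not met
8. fire-safety inspection 55 days ago vs limit 60 → met
9. condition 'operates past 7 p.m.' does not hold → requirement n/a → met
Not met: 1, 2, 3, 7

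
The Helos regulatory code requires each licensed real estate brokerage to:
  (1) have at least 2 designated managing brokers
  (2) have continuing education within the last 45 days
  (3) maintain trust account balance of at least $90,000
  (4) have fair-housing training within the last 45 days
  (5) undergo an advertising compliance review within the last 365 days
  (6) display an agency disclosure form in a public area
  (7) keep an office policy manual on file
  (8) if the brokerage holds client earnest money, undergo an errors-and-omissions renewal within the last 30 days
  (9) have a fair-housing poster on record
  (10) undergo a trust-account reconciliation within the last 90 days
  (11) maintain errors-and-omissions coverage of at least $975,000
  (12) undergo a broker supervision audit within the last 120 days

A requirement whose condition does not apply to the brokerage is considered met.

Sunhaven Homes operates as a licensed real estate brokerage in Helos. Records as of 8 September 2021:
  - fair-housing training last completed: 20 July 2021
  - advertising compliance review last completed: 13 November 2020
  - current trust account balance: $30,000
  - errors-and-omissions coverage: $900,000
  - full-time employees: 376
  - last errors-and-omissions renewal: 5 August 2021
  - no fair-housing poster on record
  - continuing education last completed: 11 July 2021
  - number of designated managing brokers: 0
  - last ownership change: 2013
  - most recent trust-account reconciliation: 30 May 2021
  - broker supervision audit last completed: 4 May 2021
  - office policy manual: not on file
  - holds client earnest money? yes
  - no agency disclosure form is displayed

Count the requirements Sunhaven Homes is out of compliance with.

11

1. designated managing brokers 0 < 2 → not met
2. continuing education 59 days ago vs limit 45 → not met
3. trust account balance $30,000 < $90,000 → not met
4. fair-housing training 50 days ago vs limit 45 → not met
5. advertising compliance review 299 days ago vs limit 365 → met
6. agency disclosure form absent → not met
7. office policy manual absent → not met
8. condition 'holds client earnest money' holds; errors-and-omissions renewal 34 days ago vs limit 30 → not met
9. fair-housing poster absent → not met
10. trust-account reconciliation 101 days ago vs limit 90 → not met
11. errors-and-omissions coverage $900,000 < $975,000 → not met
12. broker supervision audit 127 days ago vs limit 120 → not met
Not met: 11 of 12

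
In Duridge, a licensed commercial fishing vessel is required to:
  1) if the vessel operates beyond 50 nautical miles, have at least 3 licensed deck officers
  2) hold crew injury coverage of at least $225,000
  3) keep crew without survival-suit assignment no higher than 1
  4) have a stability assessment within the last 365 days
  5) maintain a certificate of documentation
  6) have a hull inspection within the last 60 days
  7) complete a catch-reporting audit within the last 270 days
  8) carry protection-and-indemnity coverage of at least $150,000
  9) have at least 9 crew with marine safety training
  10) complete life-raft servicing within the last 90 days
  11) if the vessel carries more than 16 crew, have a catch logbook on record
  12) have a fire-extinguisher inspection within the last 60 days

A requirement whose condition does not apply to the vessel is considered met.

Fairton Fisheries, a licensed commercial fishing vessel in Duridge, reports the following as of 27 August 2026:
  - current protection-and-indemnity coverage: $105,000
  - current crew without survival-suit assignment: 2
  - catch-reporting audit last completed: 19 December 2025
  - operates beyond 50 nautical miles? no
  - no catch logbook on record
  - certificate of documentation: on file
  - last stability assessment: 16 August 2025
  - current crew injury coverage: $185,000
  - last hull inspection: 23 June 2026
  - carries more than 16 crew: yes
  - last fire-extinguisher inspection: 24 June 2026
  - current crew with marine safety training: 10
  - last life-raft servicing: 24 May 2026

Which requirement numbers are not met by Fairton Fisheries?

1. condition 'operates beyond 50 nautical miles' does not hold → requirement n/a → met
2. crew injury coverage $185,000 < $225,000 → not met
3. crew without survival-suit assignment 2 > 1 → not met
4. stability assessment 376 days ago vs limit 365 → not met
5. certificate of documentation present → met
6. hull inspection 65 days ago vs limit 60 → not met
7. catch-reporting audit 251 days ago vs limit 270 → met
8. protection-and-indemnity coverage $105,000 < $150,000 → not met
9. crew with marine safety training 10 ≥ 9 → met
10. life-raft servicing 95 days ago vs limit 90 → not met
11. condition 'carries more than 16 crew' holds; catch logbook absent → not met
12. fire-extinguisher inspection 64 days ago vs limit 60 → not met
Not met: 2, 3, 4, 6, 8, 10, 11, 12

2, 3, 4, 6, 8, 10, 11, 12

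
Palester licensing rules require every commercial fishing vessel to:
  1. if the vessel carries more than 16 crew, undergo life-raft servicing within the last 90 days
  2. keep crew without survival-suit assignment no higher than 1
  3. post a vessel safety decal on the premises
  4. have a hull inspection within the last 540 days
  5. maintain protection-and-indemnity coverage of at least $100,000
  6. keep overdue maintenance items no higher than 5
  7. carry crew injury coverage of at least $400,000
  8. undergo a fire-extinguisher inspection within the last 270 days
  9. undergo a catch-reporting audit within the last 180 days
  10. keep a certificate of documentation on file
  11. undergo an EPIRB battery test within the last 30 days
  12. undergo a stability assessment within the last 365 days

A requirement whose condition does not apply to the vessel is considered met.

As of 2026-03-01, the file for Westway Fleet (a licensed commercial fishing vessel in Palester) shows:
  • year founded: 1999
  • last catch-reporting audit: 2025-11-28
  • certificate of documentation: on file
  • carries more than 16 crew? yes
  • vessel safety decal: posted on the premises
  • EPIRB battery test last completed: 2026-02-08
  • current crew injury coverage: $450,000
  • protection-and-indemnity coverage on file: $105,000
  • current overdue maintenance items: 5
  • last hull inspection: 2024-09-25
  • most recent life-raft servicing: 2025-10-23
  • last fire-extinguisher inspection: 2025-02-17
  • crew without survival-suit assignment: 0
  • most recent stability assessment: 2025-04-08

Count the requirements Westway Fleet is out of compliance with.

2

1. condition 'carries more than 16 crew' holds; life-raft servicing 129 days ago vs limit 90 → not met
2. crew without survival-suit assignment 0 ≤ 1 → met
3. vessel safety decal present → met
4. hull inspection 522 days ago vs limit 540 → met
5. protection-and-indemnity coverage $105,000 ≥ $100,000 → met
6. overdue maintenance items 5 ≤ 5 → met
7. crew injury coverage $450,000 ≥ $400,000 → met
8. fire-extinguisher inspection 377 days ago vs limit 270 → not met
9. catch-reporting audit 93 days ago vs limit 180 → met
10. certificate of documentation present → met
11. EPIRB battery test 21 days ago vs limit 30 → met
12. stability assessment 327 days ago vs limit 365 → met
Not met: 2 of 12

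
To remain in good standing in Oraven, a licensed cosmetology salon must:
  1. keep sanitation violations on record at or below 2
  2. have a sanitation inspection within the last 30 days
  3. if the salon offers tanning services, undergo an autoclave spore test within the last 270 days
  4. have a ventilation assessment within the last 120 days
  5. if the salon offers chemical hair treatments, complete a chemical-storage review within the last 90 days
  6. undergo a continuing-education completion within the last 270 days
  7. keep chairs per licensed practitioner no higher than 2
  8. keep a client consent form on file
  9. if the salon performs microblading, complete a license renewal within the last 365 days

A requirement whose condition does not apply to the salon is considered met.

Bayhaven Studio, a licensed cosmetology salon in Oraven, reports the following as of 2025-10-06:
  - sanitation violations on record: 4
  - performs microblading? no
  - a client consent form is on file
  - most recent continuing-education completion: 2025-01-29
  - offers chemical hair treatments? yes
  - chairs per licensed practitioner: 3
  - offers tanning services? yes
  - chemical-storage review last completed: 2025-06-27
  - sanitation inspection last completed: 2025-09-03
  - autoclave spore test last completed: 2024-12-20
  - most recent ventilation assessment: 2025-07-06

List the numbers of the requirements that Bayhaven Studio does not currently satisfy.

1, 2, 3, 5, 7

1. sanitation violations on record 4 > 2 → not met
2. sanitation inspection 33 days ago vs limit 30 → not met
3. condition 'offers tanning services' holds; autoclave spore test 290 days ago vs limit 270 → not met
4. ventilation assessment 92 days ago vs limit 120 → met
5. condition 'offers chemical hair treatments' holds; chemical-storage review 101 days ago vs limit 90 → not met
6. continuing-education completion 250 days ago vs limit 270 → met
7. chairs per licensed practitioner 3 > 2 → not met
8. client consent form present → met
9. condition 'performs microblading' does not hold → requirement n/a → met
Not met: 1, 2, 3, 5, 7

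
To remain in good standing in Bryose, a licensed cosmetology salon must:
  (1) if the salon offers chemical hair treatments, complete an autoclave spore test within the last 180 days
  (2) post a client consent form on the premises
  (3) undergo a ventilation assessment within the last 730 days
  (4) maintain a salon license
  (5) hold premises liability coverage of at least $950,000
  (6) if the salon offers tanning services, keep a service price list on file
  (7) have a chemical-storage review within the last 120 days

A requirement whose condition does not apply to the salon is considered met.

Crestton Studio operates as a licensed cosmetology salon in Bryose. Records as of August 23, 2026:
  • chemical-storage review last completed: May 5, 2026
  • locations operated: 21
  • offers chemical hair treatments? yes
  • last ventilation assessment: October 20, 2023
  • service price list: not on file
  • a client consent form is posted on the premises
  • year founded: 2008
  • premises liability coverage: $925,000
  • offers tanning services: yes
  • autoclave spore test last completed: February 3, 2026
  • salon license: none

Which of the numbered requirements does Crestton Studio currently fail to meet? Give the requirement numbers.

1, 3, 4, 5, 6

1. condition 'offers chemical hair treatments' holds; autoclave spore test 201 days ago vs limit 180 → not met
2. client consent form present → met
3. ventilation assessment 1038 days ago vs limit 730 → not met
4. salon license absent → not met
5. premises liability coverage $925,000 < $950,000 → not met
6. condition 'offers tanning services' holds; service price list absent → not met
7. chemical-storage review 110 days ago vs limit 120 → met
Not met: 1, 3, 4, 5, 6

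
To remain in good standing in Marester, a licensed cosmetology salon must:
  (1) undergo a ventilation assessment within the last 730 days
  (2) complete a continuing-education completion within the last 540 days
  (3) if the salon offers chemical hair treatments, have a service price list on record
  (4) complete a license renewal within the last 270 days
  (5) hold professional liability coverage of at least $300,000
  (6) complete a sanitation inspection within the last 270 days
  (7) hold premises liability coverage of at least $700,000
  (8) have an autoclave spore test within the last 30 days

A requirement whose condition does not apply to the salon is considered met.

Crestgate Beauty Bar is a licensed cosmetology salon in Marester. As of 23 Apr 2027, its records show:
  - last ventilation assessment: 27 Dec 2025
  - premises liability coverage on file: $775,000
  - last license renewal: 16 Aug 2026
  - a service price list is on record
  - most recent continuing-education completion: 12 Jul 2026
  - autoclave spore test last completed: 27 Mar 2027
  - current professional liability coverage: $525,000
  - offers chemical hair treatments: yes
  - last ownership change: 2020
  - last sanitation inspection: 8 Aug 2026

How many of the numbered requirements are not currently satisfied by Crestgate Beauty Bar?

1. ventilation assessment 482 days ago vs limit 730 → met
2. continuing-education completion 285 days ago vs limit 540 → met
3. condition 'offers chemical hair treatments' holds; service price list present → met
4. license renewal 250 days ago vs limit 270 → met
5. professional liability coverage $525,000 ≥ $300,000 → met
6. sanitation inspection 258 days ago vs limit 270 → met
7. premises liability coverage $775,000 ≥ $700,000 → met
8. autoclave spore test 27 days ago vs limit 30 → met
Not met: 0 of 8

0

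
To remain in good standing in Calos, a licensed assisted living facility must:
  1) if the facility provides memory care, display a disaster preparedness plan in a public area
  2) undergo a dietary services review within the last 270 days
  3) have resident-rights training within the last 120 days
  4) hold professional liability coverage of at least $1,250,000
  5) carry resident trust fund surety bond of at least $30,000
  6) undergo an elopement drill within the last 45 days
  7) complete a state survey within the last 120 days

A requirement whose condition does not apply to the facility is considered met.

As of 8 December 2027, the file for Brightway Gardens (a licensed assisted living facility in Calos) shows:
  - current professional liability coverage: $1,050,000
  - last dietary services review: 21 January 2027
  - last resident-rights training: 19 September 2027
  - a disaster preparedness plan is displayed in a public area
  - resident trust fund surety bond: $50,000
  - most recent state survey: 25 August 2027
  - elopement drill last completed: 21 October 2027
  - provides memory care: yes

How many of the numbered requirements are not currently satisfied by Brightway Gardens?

3

1. condition 'provides memory care' holds; disaster preparedness plan present → met
2. dietary services review 321 days ago vs limit 270 → not met
3. resident-rights training 80 days ago vs limit 120 → met
4. professional liability coverage $1,050,000 < $1,250,000 → not met
5. resident trust fund surety bond $50,000 ≥ $30,000 → met
6. elopement drill 48 days ago vs limit 45 → not met
7. state survey 105 days ago vs limit 120 → met
Not met: 3 of 7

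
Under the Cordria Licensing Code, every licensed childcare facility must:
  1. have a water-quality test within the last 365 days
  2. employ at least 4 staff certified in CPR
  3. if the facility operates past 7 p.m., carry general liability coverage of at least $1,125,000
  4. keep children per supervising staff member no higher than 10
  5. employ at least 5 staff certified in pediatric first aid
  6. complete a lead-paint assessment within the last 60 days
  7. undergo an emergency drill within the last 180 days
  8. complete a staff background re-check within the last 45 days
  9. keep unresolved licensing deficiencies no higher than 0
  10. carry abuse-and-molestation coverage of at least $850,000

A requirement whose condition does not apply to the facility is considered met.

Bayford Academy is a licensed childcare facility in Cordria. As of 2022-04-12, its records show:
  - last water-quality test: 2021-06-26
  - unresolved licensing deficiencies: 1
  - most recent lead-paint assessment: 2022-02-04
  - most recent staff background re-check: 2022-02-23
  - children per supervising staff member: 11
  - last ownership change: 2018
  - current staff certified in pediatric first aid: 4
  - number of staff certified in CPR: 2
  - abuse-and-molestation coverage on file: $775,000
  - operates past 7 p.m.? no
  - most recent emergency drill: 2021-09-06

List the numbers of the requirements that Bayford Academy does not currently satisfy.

1. water-quality test 290 days ago vs limit 365 → met
2. staff certified in CPR 2 < 4 → not met
3. condition 'operates past 7 p.m.' does not hold → requirement n/a → met
4. children per supervising staff member 11 > 10 → not met
5. staff certified in pediatric first aid 4 < 5 → not met
6. lead-paint assessment 67 days ago vs limit 60 → not met
7. emergency drill 218 days ago vs limit 180 → not met
8. staff background re-check 48 days ago vs limit 45 → not met
9. unresolved licensing deficiencies 1 > 0 → not met
10. abuse-and-molestation coverage $775,000 < $850,000 → not met
Not met: 2, 4, 5, 6, 7, 8, 9, 10

2, 4, 5, 6, 7, 8, 9, 10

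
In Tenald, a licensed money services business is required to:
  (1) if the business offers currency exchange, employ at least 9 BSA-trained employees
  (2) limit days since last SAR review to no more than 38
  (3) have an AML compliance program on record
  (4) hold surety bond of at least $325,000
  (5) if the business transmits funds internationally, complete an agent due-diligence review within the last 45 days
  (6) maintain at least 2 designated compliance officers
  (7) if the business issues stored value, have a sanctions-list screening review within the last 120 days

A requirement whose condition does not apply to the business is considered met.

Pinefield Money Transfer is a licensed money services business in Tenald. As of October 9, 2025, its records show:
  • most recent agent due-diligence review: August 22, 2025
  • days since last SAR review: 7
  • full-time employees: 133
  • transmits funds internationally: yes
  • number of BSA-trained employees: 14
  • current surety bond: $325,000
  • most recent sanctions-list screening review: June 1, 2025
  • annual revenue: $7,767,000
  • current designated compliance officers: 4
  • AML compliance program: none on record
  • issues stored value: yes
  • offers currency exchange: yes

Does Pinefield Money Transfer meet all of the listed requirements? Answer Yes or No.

No

1. condition 'offers currency exchange' holds; BSA-trained employees 14 ≥ 9 → met
2. days since last SAR review 7 ≤ 38 → met
3. AML compliance program absent → not met
4. surety bond $325,000 ≥ $325,000 → met
5. condition 'transmits funds internationally' holds; agent due-diligence review 48 days ago vs limit 45 → not met
6. designated compliance officers 4 ≥ 2 → met
7. condition 'issues stored value' holds; sanctions-list screening review 130 days ago vs limit 120 → not met
Not met: 3, 5, 7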